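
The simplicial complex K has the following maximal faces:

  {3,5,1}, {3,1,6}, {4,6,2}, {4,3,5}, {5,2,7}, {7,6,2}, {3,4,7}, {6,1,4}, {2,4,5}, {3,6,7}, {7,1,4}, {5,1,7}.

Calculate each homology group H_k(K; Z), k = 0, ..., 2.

K has 7 vertices, 18 edges, 12 triangles.
rank ∂_0 = 0, rank ∂_1 = 6 ⇒ b_0 = 7 − 0 − 6 = 1; all invariant factors of ∂_1 are 1 so no torsion. So H_0 = Z.
rank ∂_1 = 6, rank ∂_2 = 12 ⇒ b_1 = 18 − 6 − 12 = 0; ∂_2 has invariant factor(s) [2] giving torsion. So H_1 = Z/2.
rank ∂_2 = 12, rank ∂_3 = 0 ⇒ b_2 = 12 − 12 − 0 = 0. So H_2 = 0.

H_0 ≅ Z,  H_1 ≅ Z/2,  H_2 = 0.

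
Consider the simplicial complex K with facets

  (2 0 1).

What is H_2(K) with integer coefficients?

Take the total order 0 < 1 < 2 on the vertex set. Then K (dimension 2) consists of the simplices:

  0-simplices (3): [0], [1], [2]
  1-simplices (3): [0,1], [0,2], [1,2]
  2-simplices (1): [0,1,2]

so the chain groups are C_0 ≅ Z^3, C_1 ≅ Z^3, C_2 ≅ Z^1.

The boundary map ∂_1: C_1 → C_0 maps an edge to its endpoints' difference, ∂[p,q] = q − p. For instance
  ∂[0,2] = [2] − [0].
As a 3×3 matrix over Z this has rank 2, with invariant factors (1,1).

Boundary ∂_2: C_2 → C_1 maps a triangle to the signed sum of its edges. For instance
  ∂[0,1,2] = [1,2] − [0,2] + [0,1].
This gives a 3×1 integer matrix of rank 1; reducing to Smith normal form yields diagonal entries (1).

From H_k ≅ ker(∂_k) / im(∂_{k+1}) we obtain:

  H_2: rank ker ∂_2 − rank ∂_3 = (1 − 1) − 0 = 0, and there is no ∂_3, so H_2 = 0.

(K is a triangulation of the 2-simplex.)

H_2 = 0.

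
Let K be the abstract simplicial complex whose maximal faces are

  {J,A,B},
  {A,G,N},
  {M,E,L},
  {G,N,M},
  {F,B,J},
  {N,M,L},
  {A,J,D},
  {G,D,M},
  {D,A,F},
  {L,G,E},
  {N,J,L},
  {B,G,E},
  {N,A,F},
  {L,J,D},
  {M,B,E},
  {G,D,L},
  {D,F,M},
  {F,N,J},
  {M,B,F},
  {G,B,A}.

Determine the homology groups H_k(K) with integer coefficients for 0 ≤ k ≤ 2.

H_0 ≅ Z,  H_1 ≅ Z ⊕ Z_2,  H_2 = 0.

Fix the vertex order A < B < D < E < F < G < J < L < M < N and write every simplex with vertices in increasing order. Then dim K = 2 and the simplices of K are:

  0-simplices (10): A, B, D, E, F, G, J, L, M, N
  1-simplices (30): AB, AD, AF, AG, AJ, AN, BE, BF, BG, BJ, BM, DF, DG, DJ, DL, DM, EG, EL, EM, FJ, FM, FN, GL, GM, GN, JL, JN, LM, LN, MN
  2-simplices (20): ABG, ABJ, ADF, ADJ, AFN, AGN, BEG, BEM, BFJ, BFM, DFM, DGL, DGM, DJL, EGL, ELM, FJN, GMN, JLN, LMN

Hence C_0 ≅ Z^10, C_1 ≅ Z^30, C_2 ≅ Z^20.

∂_1: C_1 → C_0 is given by ∂[p,q] = [q] − [p].
The 10×30 boundary matrix has rank 9 and Smith normal form diag(1,1,1,1,1,1,1,1,1).

∂_2: C_2 → C_1 maps a triangle to the signed sum of its edges. For instance
  ∂ABG = BG − AG + AB,
  ∂GMN = MN − GN + GM.
As a 30×20 matrix over Z this has rank 20, with invariant factors (1,1,1,1,1,1,1,1,1,1,1,1,1,1,1,1,1,1,1,2).

Reading off H_k = ker ∂_k / im ∂_{k+1}:

  H_0: rank C_0 − rank ∂_1 = 10 − 9 = 1, and the invariant factors of ∂_1 are all 1, so H_0 = Z.
  H_1: rank ker ∂_1 − rank ∂_2 = (30 − 9) − 20 = 1, and ∂_2 has invariant factor 2 > 1, so H_1 = Z ⊕ Z_2.
  H_2: rank ker ∂_2 − rank ∂_3 = (20 − 20) − 0 = 0, and there is no ∂_3, so H_2 = 0.

As a check, the Euler characteristic is 10 − 30 + 20 = 0, which agrees with 1 − 1 + 0 = 0.
(K is a triangulation of the Klein bottle.)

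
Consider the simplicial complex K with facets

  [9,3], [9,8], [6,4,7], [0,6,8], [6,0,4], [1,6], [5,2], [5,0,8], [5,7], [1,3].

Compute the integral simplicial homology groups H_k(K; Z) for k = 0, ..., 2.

Order the vertices as 0 < 1 < 2 < 3 < 4 < 5 < 6 < 7 < 8 < 9. Listing each simplex with vertices in this order, K has dimension 2 with simplices:

  0-simplices (10): [0], [1], [2], [3], [4], [5], [6], [7], [8], [9]
  1-simplices (15): [0,4], [0,5], [0,6], [0,8], [1,3], [1,6], [2,5], [3,9], [4,6], [4,7], [5,7], [5,8], [6,7], [6,8], [8,9]
  2-simplices (4): [0,4,6], [0,5,8], [0,6,8], [4,6,7]

giving chain groups C_0 ≅ Z^10, C_1 ≅ Z^15, C_2 ≅ Z^4.

∂_1: C_1 → C_0 maps an edge to its endpoints' difference, ∂[p,q] = q − p. For instance
  ∂[0,4] = [4] − [0].
The 10×15 boundary matrix has rank 9 and Smith normal form diag(1,1,1,1,1,1,1,1,1).

∂_2: C_2 → C_1 maps a triangle to the signed sum of its edges. For instance
  ∂[0,5,8] = [5,8] − [0,8] + [0,5],
  ∂[4,6,7] = [6,7] − [4,7] + [4,6].
The resulting 15×4 matrix has rank 4, and its Smith normal form has invariant factors (1,1,1,1).

Reading off H_k = ker ∂_k / im ∂_{k+1}:

  H_0: rank C_0 − rank ∂_1 = 10 − 9 = 1, and the invariant factors of ∂_1 are all 1, so H_0 = Z.
  H_1: rank ker ∂_1 − rank ∂_2 = (15 − 9) − 4 = 2, and the invariant factors of ∂_2 are all 1, so H_1 = Z^2.
  H_2: rank ker ∂_2 − rank ∂_3 = (4 − 4) − 0 = 0, and there is no ∂_3, so H_2 = 0.

H_0 ≅ Z,  H_1 ≅ Z^2,  H_2 = 0.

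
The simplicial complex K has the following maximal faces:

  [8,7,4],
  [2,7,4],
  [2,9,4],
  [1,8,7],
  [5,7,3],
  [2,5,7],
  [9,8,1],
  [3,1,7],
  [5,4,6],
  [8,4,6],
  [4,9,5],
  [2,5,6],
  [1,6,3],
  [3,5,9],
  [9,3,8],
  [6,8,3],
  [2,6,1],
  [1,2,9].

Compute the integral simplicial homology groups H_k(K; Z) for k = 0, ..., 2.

H_0 = Z,  H_1 = Z ⊕ Z_2,  H_2 = 0.

Order the vertices as 1 < 2 < 3 < 4 < 5 < 6 < 7 < 8 < 9. Listing each simplex with vertices in this order, K has dimension 2 with simplices:

  0-simplices (9): [1], [2], [3], [4], [5], [6], [7], [8], [9]
  1-simplices (27): (27 of them)
  2-simplices (18): [1,2,6], [1,2,9], [1,3,6], [1,3,7], [1,7,8], [1,8,9], [2,4,7], [2,4,9], [2,5,6], [2,5,7], [3,5,7], [3,5,9], [3,6,8], [3,8,9], [4,5,6], [4,5,9], [4,6,8], [4,7,8]

giving chain groups C_0 ≅ Z^9, C_1 ≅ Z^27, C_2 ≅ Z^18.

Boundary ∂_1: C_1 → C_0 sends each edge [p,q] (with p < q) to q − p.
This gives a 9×27 integer matrix of rank 8; reducing to Smith normal form yields diagonal entries (1,1,1,1,1,1,1,1).

∂_2: C_2 → C_1 maps a triangle to the signed sum of its edges. For instance
  ∂[2,4,9] = [4,9] − [2,9] + [2,4],
  ∂[3,5,7] = [5,7] − [3,7] + [3,5].
As a 27×18 matrix over Z this has rank 18, with invariant factors (1,1,1,1,1,1,1,1,1,1,1,1,1,1,1,1,1,2).

Computing H_k = (kernel of ∂_k) / (image of ∂_{k+1}):

  H_0: rank C_0 − rank ∂_1 = 9 − 8 = 1, and the invariant factors of ∂_1 are all 1, so H_0 = Z.
  H_1: rank ker ∂_1 − rank ∂_2 = (27 − 8) − 18 = 1, and ∂_2 has invariant factor 2 > 1, so H_1 = Z ⊕ Z_2.
  H_2: rank ker ∂_2 − rank ∂_3 = (18 − 18) − 0 = 0, and there is no ∂_3, so H_2 = 0.

As a check, the Euler characteristic is 9 − 27 + 18 = 0, which agrees with 1 − 1 + 0 = 0.
(K is a triangulation of the Klein bottle.)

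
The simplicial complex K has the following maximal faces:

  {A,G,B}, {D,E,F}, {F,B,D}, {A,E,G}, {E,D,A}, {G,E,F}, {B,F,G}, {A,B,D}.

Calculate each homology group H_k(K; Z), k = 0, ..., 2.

H_0 ≅ Z,  H_1 = 0,  H_2 ≅ Z.

Fix the vertex order A < B < D < E < F < G and write every simplex with vertices in increasing order. Then dim K = 2 and the simplices of K are:

  0-simplices (6): A, B, D, E, F, G
  1-simplices (12): AB, AD, AE, AG, BD, BF, BG, DE, DF, EF, EG, FG
  2-simplices (8): ABD, ABG, ADE, AEG, BDF, BFG, DEF, EFG

giving chain groups C_0 ≅ Z^6, C_1 ≅ Z^12, C_2 ≅ Z^8.

The boundary map ∂_1: C_1 → C_0 sends each edge [p,q] (with p < q) to q − p. For instance
  ∂FG = G − F.
This gives a 6×12 integer matrix of rank 5; reducing to Smith normal form yields diagonal entries (1,1,1,1,1).

∂_2: C_2 → C_1 maps a triangle to the signed sum of its edges. For instance
  ∂EFG = FG − EG + EF,
  ∂BDF = DF − BF + BD.
As a 12×8 matrix over Z this has rank 7, with invariant factors (1,1,1,1,1,1,1).

Now H_k = ker ∂_k / im ∂_{k+1}, so:

  H_0: rank C_0 − rank ∂_1 = 6 − 5 = 1, and the invariant factors of ∂_1 are all 1, so H_0 ≅ Z.
  H_1: rank ker ∂_1 − rank ∂_2 = (12 − 5) − 7 = 0, and the invariant factors of ∂_2 are all 1, so H_1 ≅ 0.
  H_2: rank ker ∂_2 − rank ∂_3 = (8 − 7) − 0 = 1, and there is no ∂_3, so H_2 ≅ Z.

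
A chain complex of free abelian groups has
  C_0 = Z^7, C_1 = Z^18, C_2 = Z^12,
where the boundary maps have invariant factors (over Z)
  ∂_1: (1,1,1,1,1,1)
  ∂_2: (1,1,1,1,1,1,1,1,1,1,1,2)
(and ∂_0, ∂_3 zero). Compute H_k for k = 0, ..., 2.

H_0: b_0 = 7 − 0 − 6 = 1; torsion from ∂_1 factors > 1: none. So H_0 = Z.
H_1: b_1 = 18 − 6 − 12 = 0; torsion from ∂_2 factors > 1: [2]. So H_1 = Z/2.
H_2: b_2 = 12 − 12 − 0 = 0; torsion from ∂_3 factors > 1: none. So H_2 = 0.

H_0 = Z,  H_1 = Z/2,  H_2 = 0.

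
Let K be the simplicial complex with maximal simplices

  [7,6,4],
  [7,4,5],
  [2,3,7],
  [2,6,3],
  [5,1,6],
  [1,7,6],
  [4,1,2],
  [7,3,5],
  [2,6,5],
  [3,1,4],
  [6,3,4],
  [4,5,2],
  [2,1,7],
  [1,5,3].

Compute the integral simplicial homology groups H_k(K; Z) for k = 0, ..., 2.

Take the total order 1 < 2 < 3 < 4 < 5 < 6 < 7 on the vertex set. Then K (dimension 2) consists of the simplices:

  0-simplices (7): [1], [2], [3], [4], [5], [6], [7]
  1-simplices (21): [1,2], [1,3], [1,4], [1,5], [1,6], [1,7], [2,3], [2,4], [2,5], [2,6], [2,7], [3,4], [3,5], [3,6], [3,7], [4,5], [4,6], [4,7], [5,6], [5,7], [6,7]
  2-simplices (14): [1,2,4], [1,2,7], [1,3,4], [1,3,5], [1,5,6], [1,6,7], [2,3,6], [2,3,7], [2,4,5], [2,5,6], [3,4,6], [3,5,7], [4,5,7], [4,6,7]

giving chain groups C_0 ≅ Z^7, C_1 ≅ Z^21, C_2 ≅ Z^14.

The boundary map ∂_1: C_1 → C_0 sends each edge [p,q] (with p < q) to q − p. For instance
  ∂[2,4] = [4] − [2].
As a 7×21 matrix over Z this has rank 6, with invariant factors (1,1,1,1,1,1).

Boundary ∂_2: C_2 → C_1 acts by ∂[p,q,r] = [q,r] − [p,r] + [p,q]. For instance
  ∂[3,5,7] = [5,7] − [3,7] + [3,5],
  ∂[1,3,5] = [3,5] − [1,5] + [1,3].
The 21×14 boundary matrix has rank 13 and Smith normal form diag(1,1,1,1,1,1,1,1,1,1,1,1,1).

Reading off H_k = ker ∂_k / im ∂_{k+1}:

  H_0: rank C_0 − rank ∂_1 = 7 − 6 = 1, and the invariant factors of ∂_1 are all 1, so H_0 = Z.
  H_1: rank ker ∂_1 − rank ∂_2 = (21 − 6) − 13 = 2, and the invariant factors of ∂_2 are all 1, so H_1 = Z^2.
  H_2: rank ker ∂_2 − rank ∂_3 = (14 − 13) − 0 = 1, and there is no ∂_3, so H_2 = Z.

As a check, the Euler characteristic is 7 − 21 + 14 = 0, which agrees with 1 − 2 + 1 = 0.
(K is a triangulation of the torus T^2.)

H_0 = Z,  H_1 = Z^2,  H_2 = Z.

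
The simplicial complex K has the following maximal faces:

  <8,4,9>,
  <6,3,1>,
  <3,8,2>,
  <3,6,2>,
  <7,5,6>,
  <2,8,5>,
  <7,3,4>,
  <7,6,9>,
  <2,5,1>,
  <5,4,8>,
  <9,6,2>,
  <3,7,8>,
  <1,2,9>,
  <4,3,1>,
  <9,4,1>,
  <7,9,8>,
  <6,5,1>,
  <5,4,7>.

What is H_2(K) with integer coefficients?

Order the vertices as 1 < 2 < 3 < 4 < 5 < 6 < 7 < 8 < 9. Listing each simplex with vertices in this order, K has dimension 2 with simplices:

  0-simplices (9): [1], [2], [3], [4], [5], [6], [7], [8], [9]
  1-simplices (27): (27 of them)
  2-simplices (18): [1,2,5], [1,2,9], [1,3,4], [1,3,6], [1,4,9], [1,5,6], [2,3,6], [2,3,8], [2,5,8], [2,6,9], [3,4,7], [3,7,8], [4,5,7], [4,5,8], [4,8,9], [5,6,7], [6,7,9], [7,8,9]

so the chain groups are C_0 ≅ Z^9, C_1 ≅ Z^27, C_2 ≅ Z^18.

Boundary ∂_1: C_1 → C_0 sends each edge [p,q] (with p < q) to q − p. For instance
  ∂[6,7] = [7] − [6].
The resulting 9×27 matrix has rank 8, and its Smith normal form has invariant factors (1,1,1,1,1,1,1,1).

Boundary ∂_2: C_2 → C_1 sends each 2-simplex [p,q,r] to [q,r] − [p,r] + [p,q]. For instance
  ∂[3,4,7] = [4,7] − [3,7] + [3,4],
  ∂[5,6,7] = [6,7] − [5,7] + [5,6].
This gives a 27×18 integer matrix of rank 18; reducing to Smith normal form yields diagonal entries (1,1,1,1,1,1,1,1,1,1,1,1,1,1,1,1,1,2).

From H_k ≅ ker(∂_k) / im(∂_{k+1}) we obtain:

  H_2: rank ker ∂_2 − rank ∂_3 = (18 − 18) − 0 = 0, and there is no ∂_3, so H_2 = 0.

(K is a triangulation of the Klein bottle.)

H_2 ≅ 0.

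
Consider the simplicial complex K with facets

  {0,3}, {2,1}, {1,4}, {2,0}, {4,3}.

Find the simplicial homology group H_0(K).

K has 5 vertices, 5 edges.
rank ∂_0 = 0, rank ∂_1 = 4 ⇒ b_0 = 5 − 0 − 4 = 1; all invariant factors of ∂_1 are 1 so no torsion. So H_0 = Z.

H_0 ≅ Z.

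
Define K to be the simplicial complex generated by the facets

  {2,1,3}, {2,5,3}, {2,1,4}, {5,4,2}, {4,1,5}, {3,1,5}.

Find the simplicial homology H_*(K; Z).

H_0 ≅ Z,  H_1 = 0,  H_2 ≅ Z.

We work with the vertex ordering 1 < 2 < 3 < 4 < 5. The simplices of K, each written with vertices in increasing order, are:

  0-simplices (5): [1], [2], [3], [4], [5]
  1-simplices (9): [1,2], [1,3], [1,4], [1,5], [2,3], [2,4], [2,5], [3,5], [4,5]
  2-simplices (6): [1,2,3], [1,2,4], [1,3,5], [1,4,5], [2,3,5], [2,4,5]

so the chain groups are C_0 ≅ Z^5, C_1 ≅ Z^9, C_2 ≅ Z^6.

Boundary ∂_1: C_1 → C_0 is given by ∂[p,q] = [q] − [p].
The 5×9 boundary matrix has rank 4 and Smith normal form diag(1,1,1,1).

Boundary ∂_2: C_2 → C_1 maps a triangle to the signed sum of its edges. For instance
  ∂[1,4,5] = [4,5] − [1,5] + [1,4],
  ∂[1,2,4] = [2,4] − [1,4] + [1,2].
As a 9×6 matrix over Z this has rank 5, with invariant factors (1,1,1,1,1).

Reading off H_k = ker ∂_k / im ∂_{k+1}:

  H_0: rank C_0 − rank ∂_1 = 5 − 4 = 1, and the invariant factors of ∂_1 are all 1, so H_0 ≅ Z.
  H_1: rank ker ∂_1 − rank ∂_2 = (9 − 4) − 5 = 0, and the invariant factors of ∂_2 are all 1, so H_1 ≅ 0.
  H_2: rank ker ∂_2 − rank ∂_3 = (6 − 5) − 0 = 1, and there is no ∂_3, so H_2 ≅ Z.

As a check, the Euler characteristic is 5 − 9 + 6 = 2, which agrees with 1 − 0 + 1 = 2.
(K is a triangulation of the 2-sphere S^2.)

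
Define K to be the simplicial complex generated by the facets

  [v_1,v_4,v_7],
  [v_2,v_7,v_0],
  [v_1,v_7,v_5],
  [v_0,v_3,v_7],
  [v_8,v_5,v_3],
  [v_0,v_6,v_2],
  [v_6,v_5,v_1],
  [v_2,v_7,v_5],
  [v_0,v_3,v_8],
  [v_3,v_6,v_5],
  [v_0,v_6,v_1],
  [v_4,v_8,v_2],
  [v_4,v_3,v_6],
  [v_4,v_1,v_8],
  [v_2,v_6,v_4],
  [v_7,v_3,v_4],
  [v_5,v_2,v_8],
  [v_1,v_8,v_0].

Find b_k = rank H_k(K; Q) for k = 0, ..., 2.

b_0 = 1, b_1 = 2, b_2 = 1.

Order the vertices as v_0 < v_1 < v_2 < v_3 < v_4 < v_5 < v_6 < v_7 < v_8. Listing each simplex with vertices in this order, K has dimension 2 with simplices:

  0-simplices (9): [v_0], [v_1], [v_2], [v_3], [v_4], [v_5], [v_6], [v_7], [v_8]
  1-simplices (27): (27 of them)
  2-simplices (18): (18 of them)

Hence C_0 ≅ Z^9, C_1 ≅ Z^27, C_2 ≅ Z^18.

Boundary ∂_1: C_1 → C_0 maps an edge to its endpoints' difference, ∂[p,q] = q − p. For instance
  ∂[v_0,v_2] = [v_2] − [v_0].
This gives a 9×27 integer matrix of rank 8; reducing to Smith normal form yields diagonal entries (1,1,1,1,1,1,1,1).

Boundary ∂_2: C_2 → C_1 maps a triangle to the signed sum of its edges. For instance
  ∂[v_3,v_4,v_6] = [v_4,v_6] − [v_3,v_6] + [v_3,v_4],
  ∂[v_0,v_2,v_7] = [v_2,v_7] − [v_0,v_7] + [v_0,v_2].
The resulting 27×18 matrix has rank 17, and its Smith normal form has invariant factors (1,1,1,1,1,1,1,1,1,1,1,1,1,1,1,1,1).

From H_k ≅ ker(∂_k) / im(∂_{k+1}) we obtain:

  H_0: rank C_0 − rank ∂_1 = 9 − 8 = 1, and the invariant factors of ∂_1 are all 1, so H_0 ≅ Z.
  H_1: rank ker ∂_1 − rank ∂_2 = (27 − 8) − 17 = 2, and the invariant factors of ∂_2 are all 1, so H_1 ≅ Z^2.
  H_2: rank ker ∂_2 − rank ∂_3 = (18 − 17) − 0 = 1, and there is no ∂_3, so H_2 ≅ Z.

As a check, the Euler characteristic is 9 − 27 + 18 = 0, which agrees with 1 − 2 + 1 = 0.

Hence the Betti numbers are b_0 = 1, b_1 = 2, b_2 = 1.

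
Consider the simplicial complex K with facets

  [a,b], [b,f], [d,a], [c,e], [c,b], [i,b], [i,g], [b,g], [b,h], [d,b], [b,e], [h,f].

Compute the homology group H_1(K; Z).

H_1 ≅ Z^4.

Order the vertices as a < b < c < d < e < f < g < h < i. Listing each simplex with vertices in this order, K has dimension 1 with simplices:

  0-simplices (9): a, b, c, d, e, f, g, h, i
  1-simplices (12): ab, ad, bc, bd, be, bf, bg, bh, bi, ce, fh, gi

giving chain groups C_0 ≅ Z^9, C_1 ≅ Z^12.

Boundary ∂_1: C_1 → C_0 sends each edge [p,q] (with p < q) to q − p. For instance
  ∂ad = d − a.
The resulting 9×12 matrix has rank 8, and its Smith normal form has invariant factors (1,1,1,1,1,1,1,1).

Now H_k = ker ∂_k / im ∂_{k+1}, so:

  H_1: rank ker ∂_1 − rank ∂_2 = (12 − 8) − 0 = 4, and there is no ∂_2, so H_1 ≅ Z^4.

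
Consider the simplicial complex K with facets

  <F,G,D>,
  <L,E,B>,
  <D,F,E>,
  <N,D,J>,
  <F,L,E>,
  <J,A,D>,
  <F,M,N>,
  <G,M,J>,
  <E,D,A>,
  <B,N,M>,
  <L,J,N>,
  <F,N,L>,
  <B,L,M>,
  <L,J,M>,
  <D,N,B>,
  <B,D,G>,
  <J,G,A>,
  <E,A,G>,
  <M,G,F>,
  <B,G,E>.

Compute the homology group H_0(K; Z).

H_0 = Z.

Take the total order A < B < D < E < F < G < J < L < M < N on the vertex set. Then K (dimension 2) consists of the simplices:

  0-simplices (10): A, B, D, E, F, G, J, L, M, N
  1-simplices (30): AD, AE, AG, AJ, BD, BE, BG, BL, BM, BN, DE, DF, DG, DJ, DN, EF, EG, EL, FG, FL, FM, FN, GJ, GM, JL, JM, JN, LM, LN, MN
  2-simplices (20): ADE, ADJ, AEG, AGJ, BDG, BDN, BEG, BEL, BLM, BMN, DEF, DFG, DJN, EFL, FGM, FLN, FMN, GJM, JLM, JLN

Hence C_0 ≅ Z^10, C_1 ≅ Z^30, C_2 ≅ Z^20.

Boundary ∂_1: C_1 → C_0 sends each edge [p,q] (with p < q) to q − p.
The 10×30 boundary matrix has rank 9 and Smith normal form diag(1,1,1,1,1,1,1,1,1).

∂_2: C_2 → C_1 maps a triangle to the signed sum of its edges. For instance
  ∂GJM = JM − GM + GJ,
  ∂BEG = EG − BG + BE.
The 30×20 boundary matrix has rank 20 and Smith normal form diag(1,1,1,1,1,1,1,1,1,1,1,1,1,1,1,1,1,1,1,2).

Reading off H_k = ker ∂_k / im ∂_{k+1}:

  H_0: rank C_0 − rank ∂_1 = 10 − 9 = 1, and the invariant factors of ∂_1 are all 1, so H_0 ≅ Z.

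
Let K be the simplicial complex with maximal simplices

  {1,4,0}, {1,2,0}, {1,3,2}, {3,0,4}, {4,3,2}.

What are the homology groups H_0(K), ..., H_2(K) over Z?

Fix the vertex order 0 < 1 < 2 < 3 < 4 and write every simplex with vertices in increasing order. Then dim K = 2 and the simplices of K are:

  0-simplices (5): [0], [1], [2], [3], [4]
  1-simplices (10): [0,1], [0,2], [0,3], [0,4], [1,2], [1,3], [1,4], [2,3], [2,4], [3,4]
  2-simplices (5): [0,1,2], [0,1,4], [0,3,4], [1,2,3], [2,3,4]

so the chain groups are C_0 ≅ Z^5, C_1 ≅ Z^10, C_2 ≅ Z^5.

∂_1: C_1 → C_0 is given by ∂[p,q] = [q] − [p]. For instance
  ∂[2,3] = [3] − [2].
This gives a 5×10 integer matrix of rank 4; reducing to Smith normal form yields diagonal entries (1,1,1,1).

Boundary ∂_2: C_2 → C_1 acts by ∂[p,q,r] = [q,r] − [p,r] + [p,q]. For instance
  ∂[0,3,4] = [3,4] − [0,4] + [0,3],
  ∂[1,2,3] = [2,3] − [1,3] + [1,2].
The resulting 10×5 matrix has rank 5, and its Smith normal form has invariant factors (1,1,1,1,1).

Reading off H_k = ker ∂_k / im ∂_{k+1}:

  H_0: rank C_0 − rank ∂_1 = 5 − 4 = 1, and the invariant factors of ∂_1 are all 1, so H_0 ≅ Z.
  H_1: rank ker ∂_1 − rank ∂_2 = (10 − 4) − 5 = 1, and the invariant factors of ∂_2 are all 1, so H_1 ≅ Z.
  H_2: rank ker ∂_2 − rank ∂_3 = (5 − 5) − 0 = 0, and there is no ∂_3, so H_2 ≅ 0.

(K is a triangulation of the Möbius band.)

H_0 = Z,  H_1 = Z,  H_2 = 0.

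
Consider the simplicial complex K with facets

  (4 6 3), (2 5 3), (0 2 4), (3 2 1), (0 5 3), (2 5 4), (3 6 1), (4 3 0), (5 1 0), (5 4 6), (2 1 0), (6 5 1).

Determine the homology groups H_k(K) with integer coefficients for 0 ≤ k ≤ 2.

Fix the vertex order 0 < 1 < 2 < 3 < 4 < 5 < 6 and write every simplex with vertices in increasing order. Then dim K = 2 and the simplices of K are:

  0-simplices (7): [0], [1], [2], [3], [4], [5], [6]
  1-simplices (18): [0,1], [0,2], [0,3], [0,4], [0,5], [1,2], [1,3], [1,5], [1,6], [2,3], [2,4], [2,5], [3,4], [3,5], [3,6], [4,5], [4,6], [5,6]
  2-simplices (12): [0,1,2], [0,1,5], [0,2,4], [0,3,4], [0,3,5], [1,2,3], [1,3,6], [1,5,6], [2,3,5], [2,4,5], [3,4,6], [4,5,6]

Hence C_0 ≅ Z^7, C_1 ≅ Z^18, C_2 ≅ Z^12.

∂_1: C_1 → C_0 sends each edge [p,q] (with p < q) to q − p. For instance
  ∂[2,5] = [5] − [2].
As a 7×18 matrix over Z this has rank 6, with invariant factors (1,1,1,1,1,1).

∂_2: C_2 → C_1 maps a triangle to the signed sum of its edges. For instance
  ∂[0,3,4] = [3,4] − [0,4] + [0,3],
  ∂[0,1,2] = [1,2] − [0,2] + [0,1].
As a 18×12 matrix over Z this has rank 12, with invariant factors (1,1,1,1,1,1,1,1,1,1,1,2).

Reading off H_k = ker ∂_k / im ∂_{k+1}:

  H_0: rank C_0 − rank ∂_1 = 7 − 6 = 1, and the invariant factors of ∂_1 are all 1, so H_0 ≅ Z.
  H_1: rank ker ∂_1 − rank ∂_2 = (18 − 6) − 12 = 0, and ∂_2 has invariant factor 2 > 1, so H_1 ≅ Z/2Z.
  H_2: rank ker ∂_2 − rank ∂_3 = (12 − 12) − 0 = 0, and there is no ∂_3, so H_2 ≅ 0.

(K is a triangulation of the real projective plane RP^2.)

H_0 = Z,  H_1 = Z/2Z,  H_2 = 0.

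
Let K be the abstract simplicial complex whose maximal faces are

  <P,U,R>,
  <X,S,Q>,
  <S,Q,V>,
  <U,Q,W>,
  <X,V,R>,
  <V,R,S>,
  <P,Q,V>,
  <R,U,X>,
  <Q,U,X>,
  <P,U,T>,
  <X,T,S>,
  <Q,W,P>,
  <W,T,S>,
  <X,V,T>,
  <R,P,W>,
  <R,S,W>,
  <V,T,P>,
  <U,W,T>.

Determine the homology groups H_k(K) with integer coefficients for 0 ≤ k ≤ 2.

H_0 ≅ Z,  H_1 ≅ Z ⊕ Z_2,  H_2 = 0.

Order the vertices as P < Q < R < S < T < U < V < W < X. Listing each simplex with vertices in this order, K has dimension 2 with simplices:

  0-simplices (9): P, Q, R, S, T, U, V, W, X
  1-simplices (27): PQ, PR, PT, PU, PV, PW, QS, QU, QV, QW, QX, RS, RU, RV, RW, RX, ST, SV, SW, SX, TU, TV, TW, TX, UW, UX, VX
  2-simplices (18): PQV, PQW, PRU, PRW, PTU, PTV, QSV, QSX, QUW, QUX, RSV, RSW, RUX, RVX, STW, STX, TUW, TVX

Hence C_0 ≅ Z^9, C_1 ≅ Z^27, C_2 ≅ Z^18.

The boundary map ∂_1: C_1 → C_0 maps an edge to its endpoints' difference, ∂[p,q] = q − p.
The 9×27 boundary matrix has rank 8 and Smith normal form diag(1,1,1,1,1,1,1,1).

Boundary ∂_2: C_2 → C_1 maps a triangle to the signed sum of its edges. For instance
  ∂PQW = QW − PW + PQ,
  ∂TUW = UW − TW + TU.
As a 27×18 matrix over Z this has rank 18, with invariant factors (1,1,1,1,1,1,1,1,1,1,1,1,1,1,1,1,1,2).

Reading off H_k = ker ∂_k / im ∂_{k+1}:

  H_0: rank C_0 − rank ∂_1 = 9 − 8 = 1, and the invariant factors of ∂_1 are all 1, so H_0 = Z.
  H_1: rank ker ∂_1 − rank ∂_2 = (27 − 8) − 18 = 1, and ∂_2 has invariant factor 2 > 1, so H_1 = Z ⊕ Z_2.
  H_2: rank ker ∂_2 − rank ∂_3 = (18 − 18) − 0 = 0, and there is no ∂_3, so H_2 = 0.

As a check, the Euler characteristic is 9 − 27 + 18 = 0, which agrees with 1 − 1 + 0 = 0.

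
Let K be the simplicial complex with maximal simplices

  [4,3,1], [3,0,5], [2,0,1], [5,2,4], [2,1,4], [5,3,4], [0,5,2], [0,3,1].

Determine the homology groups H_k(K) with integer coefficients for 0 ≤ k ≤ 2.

H_0 = Z,  H_1 = 0,  H_2 = Z.

We work with the vertex ordering 0 < 1 < 2 < 3 < 4 < 5. The simplices of K, each written with vertices in increasing order, are:

  0-simplices (6): [0], [1], [2], [3], [4], [5]
  1-simplices (12): [0,1], [0,2], [0,3], [0,5], [1,2], [1,3], [1,4], [2,4], [2,5], [3,4], [3,5], [4,5]
  2-simplices (8): [0,1,2], [0,1,3], [0,2,5], [0,3,5], [1,2,4], [1,3,4], [2,4,5], [3,4,5]

so the chain groups are C_0 ≅ Z^6, C_1 ≅ Z^12, C_2 ≅ Z^8.

∂_1: C_1 → C_0 is given by ∂[p,q] = [q] − [p]. For instance
  ∂[3,5] = [5] − [3].
As a 6×12 matrix over Z this has rank 5, with invariant factors (1,1,1,1,1).

The boundary map ∂_2: C_2 → C_1 maps a triangle to the signed sum of its edges. For instance
  ∂[2,4,5] = [4,5] − [2,5] + [2,4],
  ∂[0,3,5] = [3,5] − [0,5] + [0,3].
The resulting 12×8 matrix has rank 7, and its Smith normal form has invariant factors (1,1,1,1,1,1,1).

Computing H_k = (kernel of ∂_k) / (image of ∂_{k+1}):

  H_0: rank C_0 − rank ∂_1 = 6 − 5 = 1, and the invariant factors of ∂_1 are all 1, so H_0 ≅ Z.
  H_1: rank ker ∂_1 − rank ∂_2 = (12 − 5) − 7 = 0, and the invariant factors of ∂_2 are all 1, so H_1 ≅ 0.
  H_2: rank ker ∂_2 − rank ∂_3 = (8 − 7) − 0 = 1, and there is no ∂_3, so H_2 ≅ Z.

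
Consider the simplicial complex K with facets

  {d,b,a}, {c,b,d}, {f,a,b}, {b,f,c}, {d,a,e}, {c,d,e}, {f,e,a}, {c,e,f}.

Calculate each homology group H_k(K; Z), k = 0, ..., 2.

K has 6 vertices, 12 edges, 8 triangles.
rank ∂_0 = 0, rank ∂_1 = 5 ⇒ b_0 = 6 − 0 − 5 = 1; all invariant factors of ∂_1 are 1 so no torsion. So H_0 ≅ Z.
rank ∂_1 = 5, rank ∂_2 = 7 ⇒ b_1 = 12 − 5 − 7 = 0; all invariant factors of ∂_2 are 1 so no torsion. So H_1 ≅ 0.
rank ∂_2 = 7, rank ∂_3 = 0 ⇒ b_2 = 8 − 7 − 0 = 1. So H_2 ≅ Z.

H_0 ≅ Z,  H_1 = 0,  H_2 ≅ Z.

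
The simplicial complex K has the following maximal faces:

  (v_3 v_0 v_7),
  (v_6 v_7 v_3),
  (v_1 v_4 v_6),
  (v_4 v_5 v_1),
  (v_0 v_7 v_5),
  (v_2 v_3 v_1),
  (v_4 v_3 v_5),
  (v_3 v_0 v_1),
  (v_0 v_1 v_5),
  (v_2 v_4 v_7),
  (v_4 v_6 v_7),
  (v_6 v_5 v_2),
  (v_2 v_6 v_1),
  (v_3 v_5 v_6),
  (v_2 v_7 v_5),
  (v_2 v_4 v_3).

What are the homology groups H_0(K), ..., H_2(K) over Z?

Fix the vertex order v_0 < v_1 < v_2 < v_3 < v_4 < v_5 < v_6 < v_7 and write every simplex with vertices in increasing order. Then dim K = 2 and the simplices of K are:

  0-simplices (8): [v_0], [v_1], [v_2], [v_3], [v_4], [v_5], [v_6], [v_7]
  1-simplices (24): (24 of them)
  2-simplices (16): (16 of them)

giving chain groups C_0 ≅ Z^8, C_1 ≅ Z^24, C_2 ≅ Z^16.

The boundary map ∂_1: C_1 → C_0 sends each edge [p,q] (with p < q) to q − p.
The 8×24 boundary matrix has rank 7 and Smith normal form diag(1,1,1,1,1,1,1).

The boundary map ∂_2: C_2 → C_1 maps a triangle to the signed sum of its edges. For instance
  ∂[v_0,v_1,v_3] = [v_1,v_3] − [v_0,v_3] + [v_0,v_1],
  ∂[v_0,v_3,v_7] = [v_3,v_7] − [v_0,v_7] + [v_0,v_3].
This gives a 24×16 integer matrix of rank 15; reducing to Smith normal form yields diagonal entries (1,1,1,1,1,1,1,1,1,1,1,1,1,1,1).

Reading off H_k = ker ∂_k / im ∂_{k+1}:

  H_0: rank C_0 − rank ∂_1 = 8 − 7 = 1, and the invariant factors of ∂_1 are all 1, so H_0 = Z.
  H_1: rank ker ∂_1 − rank ∂_2 = (24 − 7) − 15 = 2, and the invariant factors of ∂_2 are all 1, so H_1 = Z^2.
  H_2: rank ker ∂_2 − rank ∂_3 = (16 − 15) − 0 = 1, and there is no ∂_3, so H_2 = Z.

As a check, the Euler characteristic is 8 − 24 + 16 = 0, which agrees with 1 − 2 + 1 = 0.

H_0 = Z,  H_1 = Z^2,  H_2 = Z.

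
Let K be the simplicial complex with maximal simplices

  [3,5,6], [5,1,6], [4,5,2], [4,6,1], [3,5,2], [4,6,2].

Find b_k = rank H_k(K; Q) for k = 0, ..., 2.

Order the vertices as 1 < 2 < 3 < 4 < 5 < 6. Listing each simplex with vertices in this order, K has dimension 2 with simplices:

  0-simplices (6): [1], [2], [3], [4], [5], [6]
  1-simplices (12): [1,4], [1,5], [1,6], [2,3], [2,4], [2,5], [2,6], [3,5], [3,6], [4,5], [4,6], [5,6]
  2-simplices (6): [1,4,6], [1,5,6], [2,3,5], [2,4,5], [2,4,6], [3,5,6]

so the chain groups are C_0 ≅ Z^6, C_1 ≅ Z^12, C_2 ≅ Z^6.

Boundary ∂_1: C_1 → C_0 sends each edge [p,q] (with p < q) to q − p. For instance
  ∂[2,6] = [6] − [2].
This gives a 6×12 integer matrix of rank 5; reducing to Smith normal form yields diagonal entries (1,1,1,1,1).

The boundary map ∂_2: C_2 → C_1 acts by ∂[p,q,r] = [q,r] − [p,r] + [p,q]. For instance
  ∂[2,4,6] = [4,6] − [2,6] + [2,4],
  ∂[3,5,6] = [5,6] − [3,6] + [3,5].
This gives a 12×6 integer matrix of rank 6; reducing to Smith normal form yields diagonal entries (1,1,1,1,1,1).

Computing H_k = (kernel of ∂_k) / (image of ∂_{k+1}):

  H_0: rank C_0 − rank ∂_1 = 6 − 5 = 1, and the invariant factors of ∂_1 are all 1, so H_0 = Z.
  H_1: rank ker ∂_1 − rank ∂_2 = (12 − 5) − 6 = 1, and the invariant factors of ∂_2 are all 1, so H_1 = Z.
  H_2: rank ker ∂_2 − rank ∂_3 = (6 − 6) − 0 = 0, and there is no ∂_3, so H_2 = 0.

Hence the Betti numbers are b_0 = 1, b_1 = 1, b_2 = 0.

b_0 = 1, b_1 = 1, b_2 = 0.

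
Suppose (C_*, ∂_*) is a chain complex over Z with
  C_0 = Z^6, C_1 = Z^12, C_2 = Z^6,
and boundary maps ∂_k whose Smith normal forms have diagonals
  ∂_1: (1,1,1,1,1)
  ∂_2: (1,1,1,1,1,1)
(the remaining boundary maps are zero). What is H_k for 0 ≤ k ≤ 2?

H_0: b_0 = 6 − 0 − 5 = 1; torsion from ∂_1 factors > 1: none. So H_0 = Z.
H_1: b_1 = 12 − 5 − 6 = 1; torsion from ∂_2 factors > 1: none. So H_1 = Z.
H_2: b_2 = 6 − 6 − 0 = 0; torsion from ∂_3 factors > 1: none. So H_2 = 0.

H_0 = Z,  H_1 = Z,  H_2 = 0.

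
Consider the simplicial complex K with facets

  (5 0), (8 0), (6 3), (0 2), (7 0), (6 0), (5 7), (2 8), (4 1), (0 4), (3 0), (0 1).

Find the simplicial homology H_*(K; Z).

H_0 = Z,  H_1 = Z^4.

Order the vertices as 0 < 1 < 2 < 3 < 4 < 5 < 6 < 7 < 8. Listing each simplex with vertices in this order, K has dimension 1 with simplices:

  0-simplices (9): [0], [1], [2], [3], [4], [5], [6], [7], [8]
  1-simplices (12): [0,1], [0,2], [0,3], [0,4], [0,5], [0,6], [0,7], [0,8], [1,4], [2,8], [3,6], [5,7]

giving chain groups C_0 ≅ Z^9, C_1 ≅ Z^12.

Boundary ∂_1: C_1 → C_0 maps an edge to its endpoints' difference, ∂[p,q] = q − p. For instance
  ∂[0,2] = [2] − [0].
This gives a 9×12 integer matrix of rank 8; reducing to Smith normal form yields diagonal entries (1,1,1,1,1,1,1,1).

Reading off H_k = ker ∂_k / im ∂_{k+1}:

  H_0: rank C_0 − rank ∂_1 = 9 − 8 = 1, and the invariant factors of ∂_1 are all 1, so H_0 = Z.
  H_1: rank ker ∂_1 − rank ∂_2 = (12 − 8) − 0 = 4, and there is no ∂_2, so H_1 = Z^4.

(K is a triangulation of a wedge of 4 circles.)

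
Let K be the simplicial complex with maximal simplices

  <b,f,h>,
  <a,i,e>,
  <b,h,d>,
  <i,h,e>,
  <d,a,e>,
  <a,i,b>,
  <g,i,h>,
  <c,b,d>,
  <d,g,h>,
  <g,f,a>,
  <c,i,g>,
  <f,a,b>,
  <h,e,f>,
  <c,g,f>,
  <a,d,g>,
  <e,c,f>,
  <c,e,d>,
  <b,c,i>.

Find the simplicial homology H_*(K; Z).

H_0 ≅ Z,  H_1 ≅ Z^2,  H_2 ≅ Z.

K has 9 vertices, 27 edges, 18 triangles.
rank ∂_0 = 0, rank ∂_1 = 8 ⇒ b_0 = 9 − 0 − 8 = 1; all invariant factors of ∂_1 are 1 so no torsion. So H_0 ≅ Z.
rank ∂_1 = 8, rank ∂_2 = 17 ⇒ b_1 = 27 − 8 − 17 = 2; all invariant factors of ∂_2 are 1 so no torsion. So H_1 ≅ Z^2.
rank ∂_2 = 17, rank ∂_3 = 0 ⇒ b_2 = 18 − 17 − 0 = 1. So H_2 ≅ Z.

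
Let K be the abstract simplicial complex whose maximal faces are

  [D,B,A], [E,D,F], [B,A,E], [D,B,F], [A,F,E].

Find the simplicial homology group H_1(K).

H_1 = Z.

Take the total order A < B < D < E < F on the vertex set. Then K (dimension 2) consists of the simplices:

  0-simplices (5): A, B, D, E, F
  1-simplices (10): AB, AD, AE, AF, BD, BE, BF, DE, DF, EF
  2-simplices (5): ABD, ABE, AEF, BDF, DEF

giving chain groups C_0 ≅ Z^5, C_1 ≅ Z^10, C_2 ≅ Z^5.

Boundary ∂_1: C_1 → C_0 sends each edge [p,q] (with p < q) to q − p.
The resulting 5×10 matrix has rank 4, and its Smith normal form has invariant factors (1,1,1,1).

∂_2: C_2 → C_1 sends each 2-simplex [p,q,r] to [q,r] − [p,r] + [p,q]. For instance
  ∂ABD = BD − AD + AB,
  ∂DEF = EF − DF + DE.
This gives a 10×5 integer matrix of rank 5; reducing to Smith normal form yields diagonal entries (1,1,1,1,1).

From H_k ≅ ker(∂_k) / im(∂_{k+1}) we obtain:

  H_1: rank ker ∂_1 − rank ∂_2 = (10 − 4) − 5 = 1, and the invariant factors of ∂_2 are all 1, so H_1 ≅ Z.

(K is a triangulation of the Möbius band.)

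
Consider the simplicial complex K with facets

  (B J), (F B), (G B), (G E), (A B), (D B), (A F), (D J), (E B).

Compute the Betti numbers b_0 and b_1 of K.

We work with the vertex ordering A < B < D < E < F < G < J. The simplices of K, each written with vertices in increasing order, are:

  0-simplices (7): A, B, D, E, F, G, J
  1-simplices (9): AB, AF, BD, BE, BF, BG, BJ, DJ, EG

Hence C_0 ≅ Z^7, C_1 ≅ Z^9.

∂_1: C_1 → C_0 is given by ∂[p,q] = [q] − [p].
The 7×9 boundary matrix has rank 6 and Smith normal form diag(1,1,1,1,1,1).

Reading off H_k = ker ∂_k / im ∂_{k+1}:

  H_0: rank C_0 − rank ∂_1 = 7 − 6 = 1, and the invariant factors of ∂_1 are all 1, so H_0 = Z.
  H_1: rank ker ∂_1 − rank ∂_2 = (9 − 6) − 0 = 3, and there is no ∂_2, so H_1 = Z^3.

Hence the Betti numbers are b_0 = 1, b_1 = 3.

b_0 = 1, b_1 = 3.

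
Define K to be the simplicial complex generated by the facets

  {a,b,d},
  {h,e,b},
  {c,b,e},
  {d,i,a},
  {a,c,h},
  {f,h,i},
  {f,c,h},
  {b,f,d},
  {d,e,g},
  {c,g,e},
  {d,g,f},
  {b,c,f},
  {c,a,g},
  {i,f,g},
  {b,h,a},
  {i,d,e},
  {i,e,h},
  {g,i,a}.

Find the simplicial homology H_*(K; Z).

H_0 = Z,  H_1 = Z ⊕ Z/2,  H_2 = 0.

Order the vertices as a < b < c < d < e < f < g < h < i. Listing each simplex with vertices in this order, K has dimension 2 with simplices:

  0-simplices (9): a, b, c, d, e, f, g, h, i
  1-simplices (27): ab, ac, ad, ag, ah, ai, bc, bd, be, bf, bh, ce, cf, cg, ch, de, df, dg, di, eg, eh, ei, fg, fh, fi, gi, hi
  2-simplices (18): abd, abh, acg, ach, adi, agi, bce, bcf, bdf, beh, ceg, cfh, deg, dei, dfg, ehi, fgi, fhi

so the chain groups are C_0 ≅ Z^9, C_1 ≅ Z^27, C_2 ≅ Z^18.

Boundary ∂_1: C_1 → C_0 maps an edge to its endpoints' difference, ∂[p,q] = q − p.
As a 9×27 matrix over Z this has rank 8, with invariant factors (1,1,1,1,1,1,1,1).

∂_2: C_2 → C_1 sends each 2-simplex [p,q,r] to [q,r] − [p,r] + [p,q]. For instance
  ∂adi = di − ai + ad,
  ∂abd = bd − ad + ab.
As a 27×18 matrix over Z this has rank 18, with invariant factors (1,1,1,1,1,1,1,1,1,1,1,1,1,1,1,1,1,2).

Reading off H_k = ker ∂_k / im ∂_{k+1}:

  H_0: rank C_0 − rank ∂_1 = 9 − 8 = 1, and the invariant factors of ∂_1 are all 1, so H_0 ≅ Z.
  H_1: rank ker ∂_1 − rank ∂_2 = (27 − 8) − 18 = 1, and ∂_2 has invariant factor 2 > 1, so H_1 ≅ Z ⊕ Z/2.
  H_2: rank ker ∂_2 − rank ∂_3 = (18 − 18) − 0 = 0, and there is no ∂_3, so H_2 ≅ 0.

(K is a triangulation of the Klein bottle.)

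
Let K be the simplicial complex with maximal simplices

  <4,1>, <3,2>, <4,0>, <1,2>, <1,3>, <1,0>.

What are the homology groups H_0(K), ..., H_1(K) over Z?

Fix the vertex order 0 < 1 < 2 < 3 < 4 and write every simplex with vertices in increasing order. Then dim K = 1 and the simplices of K are:

  0-simplices (5): [0], [1], [2], [3], [4]
  1-simplices (6): [0,1], [0,4], [1,2], [1,3], [1,4], [2,3]

giving chain groups C_0 ≅ Z^5, C_1 ≅ Z^6.

∂_1: C_1 → C_0 sends each edge [p,q] (with p < q) to q − p. For instance
  ∂[1,2] = [2] − [1].
This gives a 5×6 integer matrix of rank 4; reducing to Smith normal form yields diagonal entries (1,1,1,1).

Computing H_k = (kernel of ∂_k) / (image of ∂_{k+1}):

  H_0: rank C_0 − rank ∂_1 = 5 − 4 = 1, and the invariant factors of ∂_1 are all 1, so H_0 = Z.
  H_1: rank ker ∂_1 − rank ∂_2 = (6 − 4) − 0 = 2, and there is no ∂_2, so H_1 = Z^2.

H_0 ≅ Z,  H_1 ≅ Z^2.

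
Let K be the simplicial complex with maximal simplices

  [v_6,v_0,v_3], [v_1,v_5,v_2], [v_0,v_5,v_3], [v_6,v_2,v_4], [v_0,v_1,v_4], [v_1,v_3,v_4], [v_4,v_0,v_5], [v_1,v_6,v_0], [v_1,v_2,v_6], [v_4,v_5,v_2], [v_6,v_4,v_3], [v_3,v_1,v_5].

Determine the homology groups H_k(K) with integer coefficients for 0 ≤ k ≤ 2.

Fix the vertex order v_0 < v_1 < v_2 < v_3 < v_4 < v_5 < v_6 and write every simplex with vertices in increasing order. Then dim K = 2 and the simplices of K are:

  0-simplices (7): [v_0], [v_1], [v_2], [v_3], [v_4], [v_5], [v_6]
  1-simplices (18): (18 of them)
  2-simplices (12): (12 of them)

giving chain groups C_0 ≅ Z^7, C_1 ≅ Z^18, C_2 ≅ Z^12.

The boundary map ∂_1: C_1 → C_0 maps an edge to its endpoints' difference, ∂[p,q] = q − p.
This gives a 7×18 integer matrix of rank 6; reducing to Smith normal form yields diagonal entries (1,1,1,1,1,1).

Boundary ∂_2: C_2 → C_1 acts by ∂[p,q,r] = [q,r] − [p,r] + [p,q]. For instance
  ∂[v_3,v_4,v_6] = [v_4,v_6] − [v_3,v_6] + [v_3,v_4],
  ∂[v_0,v_1,v_4] = [v_1,v_4] − [v_0,v_4] + [v_0,v_1].
This gives a 18×12 integer matrix of rank 12; reducing to Smith normal form yields diagonal entries (1,1,1,1,1,1,1,1,1,1,1,2).

Computing H_k = (kernel of ∂_k) / (image of ∂_{k+1}):

  H_0: rank C_0 − rank ∂_1 = 7 − 6 = 1, and the invariant factors of ∂_1 are all 1, so H_0 ≅ Z.
  H_1: rank ker ∂_1 − rank ∂_2 = (18 − 6) − 12 = 0, and ∂_2 has invariant factor 2 > 1, so H_1 ≅ Z_2.
  H_2: rank ker ∂_2 − rank ∂_3 = (12 − 12) − 0 = 0, and there is no ∂_3, so H_2 ≅ 0.

H_0 = Z,  H_1 = Z_2,  H_2 = 0.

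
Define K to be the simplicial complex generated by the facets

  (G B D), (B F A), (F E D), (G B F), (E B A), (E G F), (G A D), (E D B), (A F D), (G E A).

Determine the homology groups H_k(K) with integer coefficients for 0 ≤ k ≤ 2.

H_0 = Z,  H_1 = Z/2,  H_2 = 0.

K has 6 vertices, 15 edges, 10 triangles.
rank ∂_0 = 0, rank ∂_1 = 5 ⇒ b_0 = 6 − 0 − 5 = 1; all invariant factors of ∂_1 are 1 so no torsion. So H_0 = Z.
rank ∂_1 = 5, rank ∂_2 = 10 ⇒ b_1 = 15 − 5 − 10 = 0; ∂_2 has invariant factor(s) [2] giving torsion. So H_1 = Z/2.
rank ∂_2 = 10, rank ∂_3 = 0 ⇒ b_2 = 10 − 10 − 0 = 0. So H_2 = 0.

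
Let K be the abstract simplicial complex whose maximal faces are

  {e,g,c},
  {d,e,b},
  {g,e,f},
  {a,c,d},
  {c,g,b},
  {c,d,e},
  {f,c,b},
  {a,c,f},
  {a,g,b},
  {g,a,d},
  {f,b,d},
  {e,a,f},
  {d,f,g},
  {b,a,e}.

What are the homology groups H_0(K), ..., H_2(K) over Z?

Fix the vertex order a < b < c < d < e < f < g and write every simplex with vertices in increasing order. Then dim K = 2 and the simplices of K are:

  0-simplices (7): a, b, c, d, e, f, g
  1-simplices (21): ab, ac, ad, ae, af, ag, bc, bd, be, bf, bg, cd, ce, cf, cg, de, df, dg, ef, eg, fg
  2-simplices (14): abe, abg, acd, acf, adg, aef, bcf, bcg, bde, bdf, cde, ceg, dfg, efg

Hence C_0 ≅ Z^7, C_1 ≅ Z^21, C_2 ≅ Z^14.

The boundary map ∂_1: C_1 → C_0 sends each edge [p,q] (with p < q) to q − p. For instance
  ∂ad = d − a.
This gives a 7×21 integer matrix of rank 6; reducing to Smith normal form yields diagonal entries (1,1,1,1,1,1).

∂_2: C_2 → C_1 maps a triangle to the signed sum of its edges. For instance
  ∂acd = cd − ad + ac,
  ∂abg = bg − ag + ab.
This gives a 21×14 integer matrix of rank 13; reducing to Smith normal form yields diagonal entries (1,1,1,1,1,1,1,1,1,1,1,1,1).

From H_k ≅ ker(∂_k) / im(∂_{k+1}) we obtain:

  H_0: rank C_0 − rank ∂_1 = 7 − 6 = 1, and the invariant factors of ∂_1 are all 1, so H_0 ≅ Z.
  H_1: rank ker ∂_1 − rank ∂_2 = (21 − 6) − 13 = 2, and the invariant factors of ∂_2 are all 1, so H_1 ≅ Z^2.
  H_2: rank ker ∂_2 − rank ∂_3 = (14 − 13) − 0 = 1, and there is no ∂_3, so H_2 ≅ Z.

As a check, the Euler characteristic is 7 − 21 + 14 = 0, which agrees with 1 − 2 + 1 = 0.
(K is a triangulation of the torus T^2.)

H_0 ≅ Z,  H_1 ≅ Z^2,  H_2 ≅ Z.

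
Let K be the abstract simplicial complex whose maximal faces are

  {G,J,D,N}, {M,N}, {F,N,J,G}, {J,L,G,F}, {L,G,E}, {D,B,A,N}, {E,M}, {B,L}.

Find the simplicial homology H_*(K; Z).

H_0 = Z,  H_1 = Z^2,  H_2 = 0,  H_3 = 0.

K has 10 vertices, 22 edges, 15 triangles, 4 3-simplices.
rank ∂_0 = 0, rank ∂_1 = 9 ⇒ b_0 = 10 − 0 − 9 = 1; all invariant factors of ∂_1 are 1 so no torsion. So H_0 ≅ Z.
rank ∂_1 = 9, rank ∂_2 = 11 ⇒ b_1 = 22 − 9 − 11 = 2; all invariant factors of ∂_2 are 1 so no torsion. So H_1 ≅ Z^2.
rank ∂_2 = 11, rank ∂_3 = 4 ⇒ b_2 = 15 − 11 − 4 = 0; all invariant factors of ∂_3 are 1 so no torsion. So H_2 ≅ 0.
rank ∂_3 = 4, rank ∂_4 = 0 ⇒ b_3 = 4 − 4 − 0 = 0. So H_3 ≅ 0.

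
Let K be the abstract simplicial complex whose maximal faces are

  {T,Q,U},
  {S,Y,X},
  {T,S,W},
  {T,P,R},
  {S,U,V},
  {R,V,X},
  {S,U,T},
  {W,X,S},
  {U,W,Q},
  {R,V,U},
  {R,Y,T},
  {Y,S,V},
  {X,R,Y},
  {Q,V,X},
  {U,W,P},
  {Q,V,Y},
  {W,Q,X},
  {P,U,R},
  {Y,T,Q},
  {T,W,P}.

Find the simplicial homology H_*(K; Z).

We work with the vertex ordering P < Q < R < S < T < U < V < W < X < Y. The simplices of K, each written with vertices in increasing order, are:

  0-simplices (10): P, Q, R, S, T, U, V, W, X, Y
  1-simplices (30): PR, PT, PU, PW, QT, QU, QV, QW, QX, QY, RT, RU, RV, RX, RY, ST, SU, SV, SW, SX, SY, TU, TW, TY, UV, UW, VX, VY, WX, XY
  2-simplices (20): PRT, PRU, PTW, PUW, QTU, QTY, QUW, QVX, QVY, QWX, RTY, RUV, RVX, RXY, STU, STW, SUV, SVY, SWX, SXY

Hence C_0 ≅ Z^10, C_1 ≅ Z^30, C_2 ≅ Z^20.

Boundary ∂_1: C_1 → C_0 sends each edge [p,q] (with p < q) to q − p.
The 10×30 boundary matrix has rank 9 and Smith normal form diag(1,1,1,1,1,1,1,1,1).

The boundary map ∂_2: C_2 → C_1 maps a triangle to the signed sum of its edges. For instance
  ∂SVY = VY − SY + SV,
  ∂STW = TW − SW + ST.
As a 30×20 matrix over Z this has rank 20, with invariant factors (1,1,1,1,1,1,1,1,1,1,1,1,1,1,1,1,1,1,1,2).

Reading off H_k = ker ∂_k / im ∂_{k+1}:

  H_0: rank C_0 − rank ∂_1 = 10 − 9 = 1, and the invariant factors of ∂_1 are all 1, so H_0 ≅ Z.
  H_1: rank ker ∂_1 − rank ∂_2 = (30 − 9) − 20 = 1, and ∂_2 has invariant factor 2 > 1, so H_1 ≅ Z ⊕ Z_2.
  H_2: rank ker ∂_2 − rank ∂_3 = (20 − 20) − 0 = 0, and there is no ∂_3, so H_2 ≅ 0.

H_0 = Z,  H_1 = Z ⊕ Z_2,  H_2 = 0.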